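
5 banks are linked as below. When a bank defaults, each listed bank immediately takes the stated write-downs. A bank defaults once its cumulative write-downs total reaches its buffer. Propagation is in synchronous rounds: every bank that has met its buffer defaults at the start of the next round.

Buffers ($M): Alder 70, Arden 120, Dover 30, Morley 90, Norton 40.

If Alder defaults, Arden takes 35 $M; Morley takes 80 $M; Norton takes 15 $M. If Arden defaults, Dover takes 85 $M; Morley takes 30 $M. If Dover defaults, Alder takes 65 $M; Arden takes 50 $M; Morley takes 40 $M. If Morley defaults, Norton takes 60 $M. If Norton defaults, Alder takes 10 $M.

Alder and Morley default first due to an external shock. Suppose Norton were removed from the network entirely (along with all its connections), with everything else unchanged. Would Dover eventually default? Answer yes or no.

no

With Norton removed:
Round 1 — Alder, Morley default (initial).
  Arden: +35 → 35 < 120
No further defaults.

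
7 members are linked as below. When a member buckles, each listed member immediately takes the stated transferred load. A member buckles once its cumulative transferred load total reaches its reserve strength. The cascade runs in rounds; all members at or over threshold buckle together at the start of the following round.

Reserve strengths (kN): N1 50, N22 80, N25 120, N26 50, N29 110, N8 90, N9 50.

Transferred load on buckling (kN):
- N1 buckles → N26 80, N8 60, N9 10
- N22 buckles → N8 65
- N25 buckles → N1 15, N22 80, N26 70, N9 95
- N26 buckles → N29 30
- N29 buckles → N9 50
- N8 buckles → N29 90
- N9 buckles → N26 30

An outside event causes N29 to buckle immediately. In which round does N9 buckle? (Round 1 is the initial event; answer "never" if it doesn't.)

Round 1 — N29 buckles (initial).
  N9: +50 → 50 ≥ 50
Round 2 — N9 buckles.
  N26: +30 → 30 < 50
No further bucklings.

2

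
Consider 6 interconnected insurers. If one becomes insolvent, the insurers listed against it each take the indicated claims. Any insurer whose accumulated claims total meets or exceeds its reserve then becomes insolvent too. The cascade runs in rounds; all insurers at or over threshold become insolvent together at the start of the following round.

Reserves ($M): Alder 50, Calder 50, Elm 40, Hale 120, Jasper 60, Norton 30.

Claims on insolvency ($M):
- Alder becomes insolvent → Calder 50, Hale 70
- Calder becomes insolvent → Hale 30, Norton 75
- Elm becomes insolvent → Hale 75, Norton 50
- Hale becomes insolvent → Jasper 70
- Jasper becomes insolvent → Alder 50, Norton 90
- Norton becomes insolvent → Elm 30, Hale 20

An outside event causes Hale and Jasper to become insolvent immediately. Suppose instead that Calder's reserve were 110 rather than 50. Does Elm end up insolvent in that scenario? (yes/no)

no

With Calder's reserve at 110:
Round 1 — Hale, Jasper become insolvent (initial).
  Alder: +50 → 50 ≥ 50
  Norton: +90 → 90 ≥ 30
Round 2 — Alder, Norton become insolvent.
  Calder: +50 → 50 < 110
  Elm: +30 → 30 < 40
No further insolvencies.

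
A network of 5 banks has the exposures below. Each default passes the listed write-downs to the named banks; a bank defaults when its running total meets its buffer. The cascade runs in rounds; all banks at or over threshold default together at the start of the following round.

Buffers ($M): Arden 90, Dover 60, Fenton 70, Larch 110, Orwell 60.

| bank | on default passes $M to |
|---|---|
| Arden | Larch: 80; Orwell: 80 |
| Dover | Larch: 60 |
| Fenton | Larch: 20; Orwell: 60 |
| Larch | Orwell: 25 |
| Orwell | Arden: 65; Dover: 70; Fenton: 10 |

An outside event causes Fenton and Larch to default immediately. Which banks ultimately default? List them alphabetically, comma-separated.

Round 1 — Fenton, Larch default (initial).
  Orwell: +60+25 → 85 ≥ 60
Round 2 — Orwell defaults.
  Arden: +65 → 65 < 90
  Dover: +70 → 70 ≥ 60
Round 3 — Dover defaults.
No further defaults.

Dover, Fenton, Larch, Orwell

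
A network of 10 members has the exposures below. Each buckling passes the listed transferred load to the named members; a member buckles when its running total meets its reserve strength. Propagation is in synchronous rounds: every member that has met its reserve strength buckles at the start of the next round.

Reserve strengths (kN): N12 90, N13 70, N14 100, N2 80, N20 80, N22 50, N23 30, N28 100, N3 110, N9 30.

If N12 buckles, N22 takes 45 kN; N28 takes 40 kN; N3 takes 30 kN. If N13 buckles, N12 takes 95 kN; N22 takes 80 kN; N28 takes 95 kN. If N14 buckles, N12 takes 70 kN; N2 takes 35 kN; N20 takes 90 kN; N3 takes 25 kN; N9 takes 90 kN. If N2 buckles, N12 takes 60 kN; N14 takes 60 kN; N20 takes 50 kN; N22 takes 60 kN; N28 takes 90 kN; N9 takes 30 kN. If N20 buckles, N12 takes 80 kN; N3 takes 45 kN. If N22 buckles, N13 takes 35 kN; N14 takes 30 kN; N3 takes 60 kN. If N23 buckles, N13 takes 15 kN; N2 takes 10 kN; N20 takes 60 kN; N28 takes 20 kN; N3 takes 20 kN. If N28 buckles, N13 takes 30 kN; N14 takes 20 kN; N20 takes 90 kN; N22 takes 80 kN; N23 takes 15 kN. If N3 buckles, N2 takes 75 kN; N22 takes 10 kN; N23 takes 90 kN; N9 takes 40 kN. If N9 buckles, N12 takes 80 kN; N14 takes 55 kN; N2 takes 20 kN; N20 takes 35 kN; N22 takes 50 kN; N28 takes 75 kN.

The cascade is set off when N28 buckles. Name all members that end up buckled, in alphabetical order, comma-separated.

N20, N22, N28

Round 1 — N28 buckles (initial).
  N13: +30 → 30 < 70
  N14: +20 → 20 < 100
  N20: +90 → 90 ≥ 80
  N22: +80 → 80 ≥ 50
  N23: +15 → 15 < 30
Round 2 — N20, N22 buckle.
  N12: +80 → 80 < 90
  N13: +35 → 65 < 70
  N14: +30 → 50 < 100
  N3: +45+60 → 105 < 110
No further bucklings.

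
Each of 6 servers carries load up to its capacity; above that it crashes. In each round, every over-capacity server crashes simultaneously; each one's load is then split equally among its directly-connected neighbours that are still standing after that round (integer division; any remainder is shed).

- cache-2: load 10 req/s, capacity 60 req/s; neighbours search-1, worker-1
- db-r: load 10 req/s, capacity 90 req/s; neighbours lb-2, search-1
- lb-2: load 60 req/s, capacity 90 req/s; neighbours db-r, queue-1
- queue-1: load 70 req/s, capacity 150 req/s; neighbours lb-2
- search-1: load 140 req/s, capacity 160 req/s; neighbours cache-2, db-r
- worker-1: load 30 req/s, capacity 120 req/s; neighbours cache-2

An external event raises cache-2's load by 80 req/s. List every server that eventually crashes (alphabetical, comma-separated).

cache-2, db-r, lb-2, queue-1, search-1

Round 1 — cache-2 at 90 > 60. cache-2 crashes.
  cache-2 sheds 90 req/s to search-1, worker-1: 45 each.
    search-1: 140+45 = 185 > 160
    worker-1: 30+45 = 75 ≤ 120
Round 2 — search-1 crashes.
  search-1 sheds 185 req/s to db-r: 185 each.
    db-r: 10+185 = 195 > 90
Round 3 — db-r crashes.
  db-r sheds 195 req/s to lb-2: 195 each.
    lb-2: 60+195 = 255 > 90
Round 4 — lb-2 crashes.
  lb-2 sheds 255 req/s to queue-1: 255 each.
    queue-1: 70+255 = 325 > 150
Round 5 — queue-1 crashes.
  queue-1 sheds 325 req/s: no online neighbours, lost.
No further crashes.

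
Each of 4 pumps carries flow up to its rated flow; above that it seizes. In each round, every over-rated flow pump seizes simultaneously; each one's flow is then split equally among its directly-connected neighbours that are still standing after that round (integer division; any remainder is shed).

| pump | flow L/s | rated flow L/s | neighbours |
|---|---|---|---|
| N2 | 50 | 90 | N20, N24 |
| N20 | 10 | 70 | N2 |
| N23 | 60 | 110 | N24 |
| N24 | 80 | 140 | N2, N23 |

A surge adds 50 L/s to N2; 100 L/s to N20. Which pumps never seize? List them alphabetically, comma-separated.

none

Round 1 — N2 at 100 > 90; N20 at 110 > 70. N2, N20 seize.
  N2 sheds 100 L/s to N24: 100 each.
    N24: 80+100 = 180 > 140
  N20 sheds 110 L/s: no online neighbours, lost.
Round 2 — N24 seizes.
  N24 sheds 180 L/s to N23: 180 each.
    N23: 60+180 = 240 > 110
Round 3 — N23 seizes.
  N23 sheds 240 L/s: no online neighbours, lost.
No further seizures.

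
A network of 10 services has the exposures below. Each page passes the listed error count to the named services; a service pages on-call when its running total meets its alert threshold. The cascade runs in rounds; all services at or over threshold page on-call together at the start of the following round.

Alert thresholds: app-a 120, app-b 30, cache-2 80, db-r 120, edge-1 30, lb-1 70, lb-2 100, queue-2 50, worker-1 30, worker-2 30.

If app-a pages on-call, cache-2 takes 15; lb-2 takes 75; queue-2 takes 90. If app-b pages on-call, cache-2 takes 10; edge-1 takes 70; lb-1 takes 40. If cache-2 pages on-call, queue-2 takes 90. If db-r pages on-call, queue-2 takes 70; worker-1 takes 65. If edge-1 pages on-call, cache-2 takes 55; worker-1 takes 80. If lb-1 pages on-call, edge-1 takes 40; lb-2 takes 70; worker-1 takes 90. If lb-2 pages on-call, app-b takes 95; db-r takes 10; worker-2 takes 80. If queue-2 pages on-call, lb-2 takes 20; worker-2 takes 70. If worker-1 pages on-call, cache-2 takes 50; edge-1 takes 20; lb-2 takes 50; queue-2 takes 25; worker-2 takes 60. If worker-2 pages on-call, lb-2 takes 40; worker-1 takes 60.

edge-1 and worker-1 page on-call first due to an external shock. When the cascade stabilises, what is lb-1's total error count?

40

Round 1 — edge-1, worker-1 page on-call (initial).
  cache-2: +55+50 → 105 ≥ 80
  lb-2: +50 → 50 < 100
  queue-2: +25 → 25 < 50
  worker-2: +60 → 60 ≥ 30
Round 2 — cache-2, worker-2 page on-call.
  lb-2: +40 → 90 < 100
  queue-2: +90 → 115 ≥ 50
Round 3 — queue-2 pages on-call.
  lb-2: +20 → 110 ≥ 100
Round 4 — lb-2 pages on-call.
  app-b: +95 → 95 ≥ 30
  db-r: +10 → 10 < 120
Round 5 — app-b pages on-call.
  lb-1: +40 → 40 < 70
No further pages.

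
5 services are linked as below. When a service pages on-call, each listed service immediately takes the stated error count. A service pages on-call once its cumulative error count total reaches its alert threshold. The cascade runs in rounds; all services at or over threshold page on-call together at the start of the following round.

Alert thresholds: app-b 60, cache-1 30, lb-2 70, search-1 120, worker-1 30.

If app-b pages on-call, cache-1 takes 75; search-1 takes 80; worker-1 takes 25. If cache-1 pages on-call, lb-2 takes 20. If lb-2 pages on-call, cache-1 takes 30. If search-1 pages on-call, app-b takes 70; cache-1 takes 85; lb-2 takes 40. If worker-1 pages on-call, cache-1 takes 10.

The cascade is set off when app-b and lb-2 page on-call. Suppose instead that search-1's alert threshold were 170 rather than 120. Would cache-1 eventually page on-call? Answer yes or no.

With search-1's alert threshold at 170:
Round 1 — app-b, lb-2 page on-call (initial).
  cache-1: +75+30 → 105 ≥ 30
  search-1: +80 → 80 < 170
  worker-1: +25 → 25 < 30
Round 2 — cache-1 pages on-call.
No further pages.

yes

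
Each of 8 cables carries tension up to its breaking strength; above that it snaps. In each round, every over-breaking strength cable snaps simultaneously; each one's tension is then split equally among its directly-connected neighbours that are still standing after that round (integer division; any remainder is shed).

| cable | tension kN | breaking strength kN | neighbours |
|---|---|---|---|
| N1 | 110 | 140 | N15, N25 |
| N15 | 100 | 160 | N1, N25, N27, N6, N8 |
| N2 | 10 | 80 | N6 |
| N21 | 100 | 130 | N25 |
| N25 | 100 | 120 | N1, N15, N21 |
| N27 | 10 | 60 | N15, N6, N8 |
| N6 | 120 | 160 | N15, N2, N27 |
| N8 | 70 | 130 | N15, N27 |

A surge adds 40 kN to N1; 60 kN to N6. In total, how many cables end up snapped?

7

Round 1 — N1 at 150 > 140; N6 at 180 > 160. N1, N6 snap.
  N1 sheds 150 kN to N15, N25: 75 each.
    N15: 100+75 = 175 > 160
    N25: 100+75 = 175 > 120
  N6 sheds 180 kN to N15, N2, N27: 60 each.
    N15: 175+60 = 235 > 160
    N2: 10+60 = 70 ≤ 80
    N27: 10+60 = 70 > 60
Round 2 — N15, N25, N27 snap.
  N15 sheds 235 kN to N8: 235 each.
    N8: 70+235 = 305 > 130
  N25 sheds 175 kN to N21: 175 each.
    N21: 100+175 = 275 > 130
  N27 sheds 70 kN to N8: 70 each.
    N8: 305+70 = 375 > 130
Round 3 — N21, N8 snap.
  N21 sheds 275 kN: no online neighbours, lost.
  N8 sheds 375 kN: no online neighbours, lost.
No further breaks.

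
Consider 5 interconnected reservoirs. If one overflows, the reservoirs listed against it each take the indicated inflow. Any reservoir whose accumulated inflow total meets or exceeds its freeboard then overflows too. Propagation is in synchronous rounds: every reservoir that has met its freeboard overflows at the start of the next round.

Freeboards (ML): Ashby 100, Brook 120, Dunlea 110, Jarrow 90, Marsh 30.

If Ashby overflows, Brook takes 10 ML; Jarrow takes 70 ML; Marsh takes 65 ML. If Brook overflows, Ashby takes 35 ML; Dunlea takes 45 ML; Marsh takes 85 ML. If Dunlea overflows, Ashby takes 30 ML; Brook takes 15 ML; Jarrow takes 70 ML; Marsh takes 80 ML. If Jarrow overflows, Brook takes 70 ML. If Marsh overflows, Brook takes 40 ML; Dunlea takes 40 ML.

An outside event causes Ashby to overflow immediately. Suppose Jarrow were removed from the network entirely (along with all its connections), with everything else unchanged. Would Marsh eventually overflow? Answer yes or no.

yes

With Jarrow removed:
Round 1 — Ashby overflows (initial).
  Brook: +10 → 10 < 120
  Marsh: +65 → 65 ≥ 30
Round 2 — Marsh overflows.
  Brook: +40 → 50 < 120
  Dunlea: +40 → 40 < 110
No further overflows.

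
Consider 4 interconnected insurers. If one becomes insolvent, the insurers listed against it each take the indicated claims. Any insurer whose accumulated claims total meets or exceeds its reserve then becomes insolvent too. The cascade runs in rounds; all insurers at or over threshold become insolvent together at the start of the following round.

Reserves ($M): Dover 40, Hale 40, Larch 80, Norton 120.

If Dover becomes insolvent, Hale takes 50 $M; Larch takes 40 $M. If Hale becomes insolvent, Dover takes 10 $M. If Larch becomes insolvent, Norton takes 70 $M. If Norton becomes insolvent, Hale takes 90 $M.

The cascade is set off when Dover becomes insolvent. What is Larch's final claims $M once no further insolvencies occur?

40

Round 1 — Dover becomes insolvent (initial).
  Hale: +50 → 50 ≥ 40
  Larch: +40 → 40 < 80
Round 2 — Hale becomes insolvent.
No further insolvencies.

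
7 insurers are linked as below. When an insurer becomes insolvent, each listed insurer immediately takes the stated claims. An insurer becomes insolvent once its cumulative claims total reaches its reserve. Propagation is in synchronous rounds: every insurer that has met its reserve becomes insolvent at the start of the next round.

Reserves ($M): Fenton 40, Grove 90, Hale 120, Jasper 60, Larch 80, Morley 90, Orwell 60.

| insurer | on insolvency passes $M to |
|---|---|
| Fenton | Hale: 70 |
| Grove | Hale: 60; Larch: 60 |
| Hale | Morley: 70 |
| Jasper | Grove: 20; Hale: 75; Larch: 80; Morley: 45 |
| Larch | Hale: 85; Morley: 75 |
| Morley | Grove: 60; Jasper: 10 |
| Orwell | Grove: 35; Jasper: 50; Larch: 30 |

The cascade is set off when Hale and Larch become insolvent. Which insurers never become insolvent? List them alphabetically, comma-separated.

Fenton, Grove, Jasper, Orwell

Round 1 — Hale, Larch become insolvent (initial).
  Morley: +70+75 → 145 ≥ 90
Round 2 — Morley becomes insolvent.
  Grove: +60 → 60 < 90
  Jasper: +10 → 10 < 60
No further insolvencies.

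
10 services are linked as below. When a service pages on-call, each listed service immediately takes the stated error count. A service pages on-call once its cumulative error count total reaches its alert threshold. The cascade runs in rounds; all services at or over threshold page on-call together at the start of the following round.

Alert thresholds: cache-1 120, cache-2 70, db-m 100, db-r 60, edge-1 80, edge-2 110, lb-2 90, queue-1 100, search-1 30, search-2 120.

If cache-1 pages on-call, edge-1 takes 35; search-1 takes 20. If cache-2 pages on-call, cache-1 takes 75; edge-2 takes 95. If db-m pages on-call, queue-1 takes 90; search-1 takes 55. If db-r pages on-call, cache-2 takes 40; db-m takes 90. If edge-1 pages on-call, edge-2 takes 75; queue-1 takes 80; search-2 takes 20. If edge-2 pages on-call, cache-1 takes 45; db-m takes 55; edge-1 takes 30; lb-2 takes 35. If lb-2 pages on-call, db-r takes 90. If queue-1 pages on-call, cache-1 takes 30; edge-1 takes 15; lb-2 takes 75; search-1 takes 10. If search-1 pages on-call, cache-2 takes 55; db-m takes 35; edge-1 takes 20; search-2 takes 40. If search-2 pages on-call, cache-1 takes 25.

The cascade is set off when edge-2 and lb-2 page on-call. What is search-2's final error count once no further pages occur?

60

Round 1 — edge-2, lb-2 page on-call (initial).
  cache-1: +45 → 45 < 120
  db-m: +55 → 55 < 100
  db-r: +90 → 90 ≥ 60
  edge-1: +30 → 30 < 80
Round 2 — db-r pages on-call.
  cache-2: +40 → 40 < 70
  db-m: +90 → 145 ≥ 100
Round 3 — db-m pages on-call.
  queue-1: +90 → 90 < 100
  search-1: +55 → 55 ≥ 30
Round 4 — search-1 pages on-call.
  cache-2: +55 → 95 ≥ 70
  edge-1: +20 → 50 < 80
  search-2: +40 → 40 < 120
Round 5 — cache-2 pages on-call.
  cache-1: +75 → 120 ≥ 120
Round 6 — cache-1 pages on-call.
  edge-1: +35 → 85 ≥ 80
Round 7 — edge-1 pages on-call.
  queue-1: +80 → 170 ≥ 100
  search-2: +20 → 60 < 120
Round 8 — queue-1 pages on-call.
No further pages.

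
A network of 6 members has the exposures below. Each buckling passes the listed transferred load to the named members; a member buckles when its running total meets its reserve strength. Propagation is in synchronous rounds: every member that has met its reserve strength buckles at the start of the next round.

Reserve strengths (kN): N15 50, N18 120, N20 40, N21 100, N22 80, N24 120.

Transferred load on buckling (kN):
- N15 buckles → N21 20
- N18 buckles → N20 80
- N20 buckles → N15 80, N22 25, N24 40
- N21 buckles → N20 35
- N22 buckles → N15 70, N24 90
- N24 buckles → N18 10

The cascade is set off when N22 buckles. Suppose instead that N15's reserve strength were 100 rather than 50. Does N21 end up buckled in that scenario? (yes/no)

With N15's reserve strength at 100:
Round 1 — N22 buckles (initial).
  N15: +70 → 70 < 100
  N24: +90 → 90 < 120
No further bucklings.

no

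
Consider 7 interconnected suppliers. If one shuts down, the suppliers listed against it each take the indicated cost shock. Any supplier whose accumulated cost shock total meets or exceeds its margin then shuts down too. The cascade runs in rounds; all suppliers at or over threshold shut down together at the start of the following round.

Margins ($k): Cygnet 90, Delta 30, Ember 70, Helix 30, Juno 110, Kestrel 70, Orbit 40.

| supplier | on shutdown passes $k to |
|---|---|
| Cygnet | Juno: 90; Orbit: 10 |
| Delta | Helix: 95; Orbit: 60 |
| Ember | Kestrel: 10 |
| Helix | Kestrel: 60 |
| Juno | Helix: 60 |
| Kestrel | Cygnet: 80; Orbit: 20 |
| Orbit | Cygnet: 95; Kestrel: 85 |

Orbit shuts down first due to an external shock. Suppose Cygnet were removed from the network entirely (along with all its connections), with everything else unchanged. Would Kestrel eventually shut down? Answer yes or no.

yes

With Cygnet removed:
Round 1 — Orbit shuts down (initial).
  Kestrel: +85 → 85 ≥ 70
Round 2 — Kestrel shuts down.
No further shutdowns.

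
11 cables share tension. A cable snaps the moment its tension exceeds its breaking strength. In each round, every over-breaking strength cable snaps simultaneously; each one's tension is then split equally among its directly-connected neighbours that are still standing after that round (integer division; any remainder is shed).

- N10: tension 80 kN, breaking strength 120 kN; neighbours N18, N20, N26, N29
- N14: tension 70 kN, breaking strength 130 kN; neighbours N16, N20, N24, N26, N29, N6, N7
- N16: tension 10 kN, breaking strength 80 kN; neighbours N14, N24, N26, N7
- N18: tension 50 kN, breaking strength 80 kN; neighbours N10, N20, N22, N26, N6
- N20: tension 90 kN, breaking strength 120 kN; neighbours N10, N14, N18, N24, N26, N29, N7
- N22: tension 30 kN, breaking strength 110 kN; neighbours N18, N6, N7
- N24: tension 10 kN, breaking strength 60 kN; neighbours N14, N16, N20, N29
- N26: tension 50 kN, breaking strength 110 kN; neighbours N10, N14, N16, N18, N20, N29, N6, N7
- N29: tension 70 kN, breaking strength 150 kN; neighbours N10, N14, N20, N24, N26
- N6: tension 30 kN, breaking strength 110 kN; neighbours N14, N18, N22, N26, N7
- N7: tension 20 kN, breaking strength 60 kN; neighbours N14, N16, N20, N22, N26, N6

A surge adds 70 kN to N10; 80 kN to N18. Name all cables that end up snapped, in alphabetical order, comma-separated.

N10, N14, N16, N18, N20, N22, N24, N26, N29, N6, N7

Round 1 — N10 at 150 > 120; N18 at 130 > 80. N10, N18 snap.
  N10 sheds 150 kN to N20, N26, N29: 50 each.
    N20: 90+50 = 140 > 120
    N26: 50+50 = 100 ≤ 110
    N29: 70+50 = 120 ≤ 150
  N18 sheds 130 kN to N20, N22, N26, N6: 32 each (2 lost).
    N20: 140+32 = 172 > 120
    N22: 30+32 = 62 ≤ 110
    N26: 100+32 = 132 > 110
    N6: 30+32 = 62 ≤ 110
Round 2 — N20, N26 snap.
  N20 sheds 172 kN to N14, N24, N29, N7: 43 each.
    N14: 70+43 = 113 ≤ 130
    N24: 10+43 = 53 ≤ 60
    N29: 120+43 = 163 > 150
    N7: 20+43 = 63 > 60
  N26 sheds 132 kN to N14, N16, N29, N6, N7: 26 each (2 lost).
    N14: 113+26 = 139 > 130
    N16: 10+26 = 36 ≤ 80
    N29: 163+26 = 189 > 150
    N6: 62+26 = 88 ≤ 110
    N7: 63+26 = 89 > 60
Round 3 — N14, N29, N7 snap.
  N14 sheds 139 kN to N16, N24, N6: 46 each (1 lost).
    N16: 36+46 = 82 > 80
    N24: 53+46 = 99 > 60
    N6: 88+46 = 134 > 110
  N29 sheds 189 kN to N24: 189 each.
    N24: 99+189 = 288 > 60
  N7 sheds 89 kN to N16, N22, N6: 29 each (2 lost).
    N16: 82+29 = 111 > 80
    N22: 62+29 = 91 ≤ 110
    N6: 134+29 = 163 > 110
Round 4 — N16, N24, N6 snap.
  N16 sheds 111 kN: no online neighbours, lost.
  N24 sheds 288 kN: no online neighbours, lost.
  N6 sheds 163 kN to N22: 163 each.
    N22: 91+163 = 254 > 110
Round 5 — N22 snaps.
  N22 sheds 254 kN: no online neighbours, lost.
No further breaks.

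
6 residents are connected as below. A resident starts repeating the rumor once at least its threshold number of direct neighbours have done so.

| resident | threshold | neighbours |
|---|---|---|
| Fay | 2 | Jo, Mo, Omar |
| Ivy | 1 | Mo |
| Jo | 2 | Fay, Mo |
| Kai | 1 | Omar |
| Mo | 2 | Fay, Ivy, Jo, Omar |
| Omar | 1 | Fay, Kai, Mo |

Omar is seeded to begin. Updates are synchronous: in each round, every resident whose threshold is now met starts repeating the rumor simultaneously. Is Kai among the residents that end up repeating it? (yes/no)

yes

Round 1 — Omar starts repeating the rumor (initial).
Round 2 — checking thresholds:
  Fay: 1 of 3 neighbours < 2, not yet.
  Kai: 1 of 1 neighbours ≥ 1, starts repeating the rumor.
  Mo: 1 of 4 neighbours < 2, not yet.
Round 3 — no new spreads; cascade stops.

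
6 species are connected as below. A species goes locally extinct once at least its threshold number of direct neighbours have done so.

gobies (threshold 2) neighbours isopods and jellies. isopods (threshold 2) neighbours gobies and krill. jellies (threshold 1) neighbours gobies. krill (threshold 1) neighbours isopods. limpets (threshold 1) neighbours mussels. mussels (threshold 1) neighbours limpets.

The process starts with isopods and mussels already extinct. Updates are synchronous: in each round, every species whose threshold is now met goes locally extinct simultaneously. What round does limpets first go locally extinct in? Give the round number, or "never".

2

Round 1 — isopods, mussels go locally extinct (initial).
Round 2 — checking thresholds:
  gobies: 1 of 2 neighbours < 2, not yet.
  krill: 1 of 1 neighbours ≥ 1, goes locally extinct.
  limpets: 1 of 1 neighbours ≥ 1, goes locally extinct.
Round 3 — no new extinctions; cascade stops.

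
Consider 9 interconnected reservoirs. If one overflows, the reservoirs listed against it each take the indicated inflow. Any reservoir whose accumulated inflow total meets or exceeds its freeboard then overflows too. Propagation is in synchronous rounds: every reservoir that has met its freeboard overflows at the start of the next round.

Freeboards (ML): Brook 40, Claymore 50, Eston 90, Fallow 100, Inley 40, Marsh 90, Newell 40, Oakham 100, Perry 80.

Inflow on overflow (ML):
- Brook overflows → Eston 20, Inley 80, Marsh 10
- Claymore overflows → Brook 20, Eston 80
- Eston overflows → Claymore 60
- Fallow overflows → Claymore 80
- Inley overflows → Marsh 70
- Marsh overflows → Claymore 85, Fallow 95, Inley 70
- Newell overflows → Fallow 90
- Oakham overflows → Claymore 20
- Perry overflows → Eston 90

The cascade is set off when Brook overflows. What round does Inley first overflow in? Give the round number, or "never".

2

Round 1 — Brook overflows (initial).
  Eston: +20 → 20 < 90
  Inley: +80 → 80 ≥ 40
  Marsh: +10 → 10 < 90
Round 2 — Inley overflows.
  Marsh: +70 → 80 < 90
No further overflows.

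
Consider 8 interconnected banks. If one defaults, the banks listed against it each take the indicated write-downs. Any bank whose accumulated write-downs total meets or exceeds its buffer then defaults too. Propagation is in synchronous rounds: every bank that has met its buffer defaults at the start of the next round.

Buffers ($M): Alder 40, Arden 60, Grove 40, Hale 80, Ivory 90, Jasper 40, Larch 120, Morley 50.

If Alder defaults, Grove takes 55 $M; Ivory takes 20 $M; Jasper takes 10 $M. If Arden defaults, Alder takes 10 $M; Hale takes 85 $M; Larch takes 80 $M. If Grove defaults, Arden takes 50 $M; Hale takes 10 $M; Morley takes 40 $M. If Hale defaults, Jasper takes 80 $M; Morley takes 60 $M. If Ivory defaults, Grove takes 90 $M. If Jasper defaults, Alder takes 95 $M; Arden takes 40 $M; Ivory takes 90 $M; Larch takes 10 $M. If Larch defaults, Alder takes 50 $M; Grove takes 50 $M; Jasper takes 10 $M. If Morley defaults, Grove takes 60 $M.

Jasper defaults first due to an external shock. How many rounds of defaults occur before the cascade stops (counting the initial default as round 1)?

6

Round 1 — Jasper defaults (initial).
  Alder: +95 → 95 ≥ 40
  Arden: +40 → 40 < 60
  Ivory: +90 → 90 ≥ 90
  Larch: +10 → 10 < 120
Round 2 — Alder, Ivory default.
  Grove: +55+90 → 145 ≥ 40
Round 3 — Grove defaults.
  Arden: +50 → 90 ≥ 60
  Hale: +10 → 10 < 80
  Morley: +40 → 40 < 50
Round 4 — Arden defaults.
  Hale: +85 → 95 ≥ 80
  Larch: +80 → 90 < 120
Round 5 — Hale defaults.
  Morley: +60 → 100 ≥ 50
Round 6 — Morley defaults.
No further defaults.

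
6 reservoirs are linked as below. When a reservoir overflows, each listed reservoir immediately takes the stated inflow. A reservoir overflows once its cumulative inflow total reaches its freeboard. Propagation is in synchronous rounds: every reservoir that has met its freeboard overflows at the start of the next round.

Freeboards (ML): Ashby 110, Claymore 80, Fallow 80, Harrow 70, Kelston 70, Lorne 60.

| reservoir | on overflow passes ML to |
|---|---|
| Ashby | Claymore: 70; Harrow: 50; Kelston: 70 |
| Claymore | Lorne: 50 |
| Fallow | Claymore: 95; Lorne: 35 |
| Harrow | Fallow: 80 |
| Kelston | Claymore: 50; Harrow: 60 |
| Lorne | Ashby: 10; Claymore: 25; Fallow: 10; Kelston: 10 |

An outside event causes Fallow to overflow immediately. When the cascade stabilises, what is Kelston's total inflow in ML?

Round 1 — Fallow overflows (initial).
  Claymore: +95 → 95 ≥ 80
  Lorne: +35 → 35 < 60
Round 2 — Claymore overflows.
  Lorne: +50 → 85 ≥ 60
Round 3 — Lorne overflows.
  Ashby: +10 → 10 < 110
  Kelston: +10 → 10 < 70
No further overflows.

10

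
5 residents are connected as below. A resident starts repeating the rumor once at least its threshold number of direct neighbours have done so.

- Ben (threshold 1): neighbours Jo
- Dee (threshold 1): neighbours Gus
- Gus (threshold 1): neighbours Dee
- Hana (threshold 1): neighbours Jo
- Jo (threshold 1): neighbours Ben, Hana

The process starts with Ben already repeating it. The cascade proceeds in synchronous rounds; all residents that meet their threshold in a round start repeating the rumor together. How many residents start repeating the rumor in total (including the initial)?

3

Round 1 — Ben starts repeating the rumor (initial).
Round 2 — checking thresholds:
  Jo: 1 of 2 neighbours ≥ 1, starts repeating the rumor.
Round 3 — checking thresholds:
  Hana: 1 of 1 neighbours ≥ 1, starts repeating the rumor.
Round 4 — no new spreads; cascade stops.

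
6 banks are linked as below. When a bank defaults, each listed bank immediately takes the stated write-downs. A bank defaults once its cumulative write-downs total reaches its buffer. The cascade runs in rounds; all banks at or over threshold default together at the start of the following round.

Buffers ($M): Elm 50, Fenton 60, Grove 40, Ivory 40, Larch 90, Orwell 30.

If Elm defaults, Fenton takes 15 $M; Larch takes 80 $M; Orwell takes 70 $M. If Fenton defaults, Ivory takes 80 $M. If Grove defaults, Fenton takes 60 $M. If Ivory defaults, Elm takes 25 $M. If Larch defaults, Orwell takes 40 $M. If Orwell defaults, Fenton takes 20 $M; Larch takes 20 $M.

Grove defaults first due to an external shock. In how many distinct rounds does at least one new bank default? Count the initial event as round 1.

Round 1 — Grove defaults (initial).
  Fenton: +60 → 60 ≥ 60
Round 2 — Fenton defaults.
  Ivory: +80 → 80 ≥ 40
Round 3 — Ivory defaults.
  Elm: +25 → 25 < 50
No further defaults.

3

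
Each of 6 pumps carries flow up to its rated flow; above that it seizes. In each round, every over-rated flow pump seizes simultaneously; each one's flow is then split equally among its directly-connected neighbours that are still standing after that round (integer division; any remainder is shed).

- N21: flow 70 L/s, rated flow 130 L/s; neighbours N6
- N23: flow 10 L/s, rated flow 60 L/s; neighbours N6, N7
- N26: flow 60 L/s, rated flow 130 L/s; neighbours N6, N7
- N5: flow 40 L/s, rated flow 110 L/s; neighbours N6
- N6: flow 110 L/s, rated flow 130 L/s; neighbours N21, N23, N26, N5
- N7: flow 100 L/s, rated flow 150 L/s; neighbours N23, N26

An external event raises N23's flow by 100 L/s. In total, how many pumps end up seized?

Round 1 — N23 at 110 > 60. N23 seizes.
  N23 sheds 110 L/s to N6, N7: 55 each.
    N6: 110+55 = 165 > 130
    N7: 100+55 = 155 > 150
Round 2 — N6, N7 seize.
  N6 sheds 165 L/s to N21, N26, N5: 55 each.
    N21: 70+55 = 125 ≤ 130
    N26: 60+55 = 115 ≤ 130
    N5: 40+55 = 95 ≤ 110
  N7 sheds 155 L/s to N26: 155 each.
    N26: 115+155 = 270 > 130
Round 3 — N26 seizes.
  N26 sheds 270 L/s: no online neighbours, lost.
No further seizures.

4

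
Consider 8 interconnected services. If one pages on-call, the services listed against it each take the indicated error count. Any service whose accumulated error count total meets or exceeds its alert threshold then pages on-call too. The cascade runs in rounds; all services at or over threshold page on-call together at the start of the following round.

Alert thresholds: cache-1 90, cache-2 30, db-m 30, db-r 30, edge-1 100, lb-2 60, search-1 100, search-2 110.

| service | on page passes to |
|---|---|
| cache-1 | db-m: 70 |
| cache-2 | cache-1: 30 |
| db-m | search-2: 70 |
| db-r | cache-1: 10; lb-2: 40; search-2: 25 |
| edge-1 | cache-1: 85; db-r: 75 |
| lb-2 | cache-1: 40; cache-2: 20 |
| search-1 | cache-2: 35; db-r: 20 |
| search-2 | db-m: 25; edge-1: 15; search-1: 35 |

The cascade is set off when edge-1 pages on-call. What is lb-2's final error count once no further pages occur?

Round 1 — edge-1 pages on-call (initial).
  cache-1: +85 → 85 < 90
  db-r: +75 → 75 ≥ 30
Round 2 — db-r pages on-call.
  cache-1: +10 → 95 ≥ 90
  lb-2: +40 → 40 < 60
  search-2: +25 → 25 < 110
Round 3 — cache-1 pages on-call.
  db-m: +70 → 70 ≥ 30
Round 4 — db-m pages on-call.
  search-2: +70 → 95 < 110
No further pages.

40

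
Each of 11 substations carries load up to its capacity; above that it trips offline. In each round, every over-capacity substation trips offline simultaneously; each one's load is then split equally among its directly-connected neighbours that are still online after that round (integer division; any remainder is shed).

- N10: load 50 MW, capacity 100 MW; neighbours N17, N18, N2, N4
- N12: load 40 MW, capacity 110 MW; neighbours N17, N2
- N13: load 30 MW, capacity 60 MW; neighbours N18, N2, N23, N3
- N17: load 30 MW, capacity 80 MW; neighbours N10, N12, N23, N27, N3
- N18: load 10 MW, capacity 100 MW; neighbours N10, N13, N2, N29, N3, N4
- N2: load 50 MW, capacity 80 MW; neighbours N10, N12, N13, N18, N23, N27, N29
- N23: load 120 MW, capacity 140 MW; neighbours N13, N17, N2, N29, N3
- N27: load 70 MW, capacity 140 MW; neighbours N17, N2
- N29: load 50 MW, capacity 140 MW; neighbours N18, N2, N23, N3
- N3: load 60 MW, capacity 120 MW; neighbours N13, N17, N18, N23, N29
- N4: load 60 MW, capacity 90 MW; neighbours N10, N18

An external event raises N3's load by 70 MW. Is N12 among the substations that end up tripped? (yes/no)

Round 1 — N3 at 130 > 120. N3 trips offline.
  N3 sheds 130 MW to N13, N17, N18, N23, N29: 26 each.
    N13: 30+26 = 56 ≤ 60
    N17: 30+26 = 56 ≤ 80
    N18: 10+26 = 36 ≤ 100
    N23: 120+26 = 146 > 140
    N29: 50+26 = 76 ≤ 140
Round 2 — N23 trips offline.
  N23 sheds 146 MW to N13, N17, N2, N29: 36 each (2 lost).
    N13: 56+36 = 92 > 60
    N17: 56+36 = 92 > 80
    N2: 50+36 = 86 > 80
    N29: 76+36 = 112 ≤ 140
Round 3 — N13, N17, N2 trip offline.
  N13 sheds 92 MW to N18: 92 each.
    N18: 36+92 = 128 > 100
  N17 sheds 92 MW to N10, N12, N27: 30 each (2 lost).
    N10: 50+30 = 80 ≤ 100
    N12: 40+30 = 70 ≤ 110
    N27: 70+30 = 100 ≤ 140
  N2 sheds 86 MW to N10, N12, N18, N27, N29: 17 each (1 lost).
    N10: 80+17 = 97 ≤ 100
    N12: 70+17 = 87 ≤ 110
    N18: 128+17 = 145 > 100
    N27: 100+17 = 117 ≤ 140
    N29: 112+17 = 129 ≤ 140
Round 4 — N18 trips offline.
  N18 sheds 145 MW to N10, N29, N4: 48 each (1 lost).
    N10: 97+48 = 145 > 100
    N29: 129+48 = 177 > 140
    N4: 60+48 = 108 > 90
Round 5 — N10, N29, N4 trip offline.
  N10 sheds 145 MW: no online neighbours, lost.
  N29 sheds 177 MW: no online neighbours, lost.
  N4 sheds 108 MW: no online neighbours, lost.
No further trips.

no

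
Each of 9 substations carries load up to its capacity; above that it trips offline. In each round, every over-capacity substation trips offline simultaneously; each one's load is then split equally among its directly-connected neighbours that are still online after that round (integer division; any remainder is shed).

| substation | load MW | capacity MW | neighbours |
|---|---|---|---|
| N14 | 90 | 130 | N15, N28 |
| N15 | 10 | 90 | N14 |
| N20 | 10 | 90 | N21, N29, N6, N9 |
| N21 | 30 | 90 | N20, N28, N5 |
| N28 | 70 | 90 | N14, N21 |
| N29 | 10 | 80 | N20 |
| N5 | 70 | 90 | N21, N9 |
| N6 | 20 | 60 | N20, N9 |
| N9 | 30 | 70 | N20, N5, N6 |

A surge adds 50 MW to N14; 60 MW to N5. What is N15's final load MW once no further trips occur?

Round 1 — N14 at 140 > 130; N5 at 130 > 90. N14, N5 trip offline.
  N14 sheds 140 MW to N15, N28: 70 each.
    N15: 10+70 = 80 ≤ 90
    N28: 70+70 = 140 > 90
  N5 sheds 130 MW to N21, N9: 65 each.
    N21: 30+65 = 95 > 90
    N9: 30+65 = 95 > 70
Round 2 — N21, N28, N9 trip offline.
  N21 sheds 95 MW to N20: 95 each.
    N20: 10+95 = 105 > 90
  N28 sheds 140 MW: no online neighbours, lost.
  N9 sheds 95 MW to N20, N6: 47 each (1 lost).
    N20: 105+47 = 152 > 90
    N6: 20+47 = 67 > 60
Round 3 — N20, N6 trip offline.
  N20 sheds 152 MW to N29: 152 each.
    N29: 10+152 = 162 > 80
  N6 sheds 67 MW: no online neighbours, lost.
Round 4 — N29 trips offline.
  N29 sheds 162 MW: no online neighbours, lost.
No further trips.

80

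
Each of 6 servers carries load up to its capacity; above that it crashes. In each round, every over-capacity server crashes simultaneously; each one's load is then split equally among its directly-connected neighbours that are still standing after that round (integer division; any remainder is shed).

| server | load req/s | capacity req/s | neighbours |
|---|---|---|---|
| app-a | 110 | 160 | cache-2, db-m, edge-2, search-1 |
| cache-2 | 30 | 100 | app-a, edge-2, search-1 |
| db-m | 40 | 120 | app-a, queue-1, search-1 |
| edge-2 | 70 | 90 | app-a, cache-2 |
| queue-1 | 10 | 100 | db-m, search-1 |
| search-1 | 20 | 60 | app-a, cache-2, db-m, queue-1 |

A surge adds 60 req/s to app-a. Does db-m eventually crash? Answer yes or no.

no

Round 1 — app-a at 170 > 160. app-a crashes.
  app-a sheds 170 req/s to cache-2, db-m, edge-2, search-1: 42 each (2 lost).
    cache-2: 30+42 = 72 ≤ 100
    db-m: 40+42 = 82 ≤ 120
    edge-2: 70+42 = 112 > 90
    search-1: 20+42 = 62 > 60
Round 2 — edge-2, search-1 crash.
  edge-2 sheds 112 req/s to cache-2: 112 each.
    cache-2: 72+112 = 184 > 100
  search-1 sheds 62 req/s to cache-2, db-m, queue-1: 20 each (2 lost).
    cache-2: 184+20 = 204 > 100
    db-m: 82+20 = 102 ≤ 120
    queue-1: 10+20 = 30 ≤ 100
Round 3 — cache-2 crashes.
  cache-2 sheds 204 req/s: no online neighbours, lost.
No further crashes.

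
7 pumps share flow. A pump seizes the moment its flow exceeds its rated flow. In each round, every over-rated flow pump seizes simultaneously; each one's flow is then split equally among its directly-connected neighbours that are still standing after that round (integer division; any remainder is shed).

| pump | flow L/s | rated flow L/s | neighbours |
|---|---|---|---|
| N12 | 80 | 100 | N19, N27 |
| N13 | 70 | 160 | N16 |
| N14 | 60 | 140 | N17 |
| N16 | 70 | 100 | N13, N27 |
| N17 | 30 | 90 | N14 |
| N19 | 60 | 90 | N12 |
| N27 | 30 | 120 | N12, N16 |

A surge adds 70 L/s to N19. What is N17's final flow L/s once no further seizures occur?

Round 1 — N19 at 130 > 90. N19 seizes.
  N19 sheds 130 L/s to N12: 130 each.
    N12: 80+130 = 210 > 100
Round 2 — N12 seizes.
  N12 sheds 210 L/s to N27: 210 each.
    N27: 30+210 = 240 > 120
Round 3 — N27 seizes.
  N27 sheds 240 L/s to N16: 240 each.
    N16: 70+240 = 310 > 100
Round 4 — N16 seizes.
  N16 sheds 310 L/s to N13: 310 each.
    N13: 70+310 = 380 > 160
Round 5 — N13 seizes.
  N13 sheds 380 L/s: no online neighbours, lost.
No further seizures.

30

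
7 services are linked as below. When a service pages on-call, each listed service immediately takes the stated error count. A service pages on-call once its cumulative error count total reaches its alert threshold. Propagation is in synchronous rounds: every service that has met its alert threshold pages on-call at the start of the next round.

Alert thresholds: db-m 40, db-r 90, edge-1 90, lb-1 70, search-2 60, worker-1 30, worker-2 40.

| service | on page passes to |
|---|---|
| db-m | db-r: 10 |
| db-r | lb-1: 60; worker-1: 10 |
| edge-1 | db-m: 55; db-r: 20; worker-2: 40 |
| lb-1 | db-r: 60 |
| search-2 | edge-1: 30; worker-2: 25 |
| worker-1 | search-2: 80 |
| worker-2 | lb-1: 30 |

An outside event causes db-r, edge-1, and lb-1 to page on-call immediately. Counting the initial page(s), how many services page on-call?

Round 1 — db-r, edge-1, lb-1 page on-call (initial).
  db-m: +55 → 55 ≥ 40
  worker-1: +10 → 10 < 30
  worker-2: +40 → 40 ≥ 40
Round 2 — db-m, worker-2 page on-call.
No further pages.

5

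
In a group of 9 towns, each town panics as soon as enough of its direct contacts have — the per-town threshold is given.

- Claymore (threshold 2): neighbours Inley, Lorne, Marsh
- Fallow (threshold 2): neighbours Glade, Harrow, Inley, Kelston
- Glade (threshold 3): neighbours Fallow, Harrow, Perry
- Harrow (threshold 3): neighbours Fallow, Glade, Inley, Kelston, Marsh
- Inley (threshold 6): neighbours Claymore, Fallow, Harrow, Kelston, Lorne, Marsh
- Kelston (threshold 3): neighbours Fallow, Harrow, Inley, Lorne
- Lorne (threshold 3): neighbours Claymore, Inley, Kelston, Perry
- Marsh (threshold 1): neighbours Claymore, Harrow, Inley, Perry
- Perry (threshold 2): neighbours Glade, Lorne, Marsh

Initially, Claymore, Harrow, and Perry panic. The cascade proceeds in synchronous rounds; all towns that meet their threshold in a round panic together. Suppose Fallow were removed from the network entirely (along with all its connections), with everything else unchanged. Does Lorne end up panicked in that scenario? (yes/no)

With Fallow removed:
Round 1 — Claymore, Harrow, Perry panic (initial).
Round 2 — checking thresholds:
  Glade: 2 of 2 neighbours < 3, below threshold.
  Inley: 2 of 5 neighbours < 6, below threshold.
  Kelston: 1 of 3 neighbours < 3, below threshold.
  Lorne: 2 of 4 neighbours < 3, below threshold.
  Marsh: 3 of 4 neighbours ≥ 1, panics.
Round 3 — no new panics; cascade stops.

no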